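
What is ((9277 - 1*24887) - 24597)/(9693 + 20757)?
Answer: -40207/30450 ≈ -1.3204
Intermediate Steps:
((9277 - 1*24887) - 24597)/(9693 + 20757) = ((9277 - 24887) - 24597)/30450 = (-15610 - 24597)*(1/30450) = -40207*1/30450 = -40207/30450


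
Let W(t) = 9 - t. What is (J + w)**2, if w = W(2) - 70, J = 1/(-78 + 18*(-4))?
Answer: 89321401/22500 ≈ 3969.8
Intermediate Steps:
J = -1/150 (J = 1/(-78 - 72) = 1/(-150) = -1/150 ≈ -0.0066667)
w = -63 (w = (9 - 1*2) - 70 = (9 - 2) - 70 = 7 - 70 = -63)
(J + w)**2 = (-1/150 - 63)**2 = (-9451/150)**2 = 89321401/22500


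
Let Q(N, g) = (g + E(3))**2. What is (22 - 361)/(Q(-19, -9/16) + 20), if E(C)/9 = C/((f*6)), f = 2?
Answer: -86784/5849 ≈ -14.837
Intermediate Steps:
E(C) = 3*C/4 (E(C) = 9*(C/((2*6))) = 9*(C/12) = 3*C/4)
Q(N, g) = (9/4 + g)**2 (Q(N, g) = (g + (3/4)*3)**2 = (g + 9/4)**2 = (9/4 + g)**2)
(22 - 361)/(Q(-19, -9/16) + 20) = (22 - 361)/((9 + 4*(-9/16))**2/16 + 20) = -339/((9 + 4*(-9*1/16))**2/16 + 20) = -339/((9 + 4*(-9/16))**2/16 + 20) = -339/((9 - 9/4)**2/16 + 20) = -339/((27/4)**2/16 + 20) = -339/((1/16)*(729/16) + 20) = -339/(729/256 + 20) = -339/5849/256 = -339*256/5849 = -86784/5849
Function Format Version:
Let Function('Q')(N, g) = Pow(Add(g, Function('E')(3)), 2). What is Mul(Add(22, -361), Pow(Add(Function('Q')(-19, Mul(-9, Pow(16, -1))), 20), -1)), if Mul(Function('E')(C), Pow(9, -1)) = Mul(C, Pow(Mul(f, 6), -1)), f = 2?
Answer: Rational(-86784, 5849) ≈ -14.837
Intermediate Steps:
Function('E')(C) = Mul(Rational(3, 4), C) (Function('E')(C) = Mul(9, Mul(C, Pow(Mul(2, 6), -1))) = Mul(9, Mul(C, Pow(12, -1))) = Mul(9, Mul(C, Rational(1, 12))) = Mul(9, Mul(Rational(1, 12), C)) = Mul(Rational(3, 4), C))
Function('Q')(N, g) = Pow(Add(Rational(9, 4), g), 2) (Function('Q')(N, g) = Pow(Add(g, Mul(Rational(3, 4), 3)), 2) = Pow(Add(g, Rational(9, 4)), 2) = Pow(Add(Rational(9, 4), g), 2))
Mul(Add(22, -361), Pow(Add(Function('Q')(-19, Mul(-9, Pow(16, -1))), 20), -1)) = Mul(Add(22, -361), Pow(Add(Mul(Rational(1, 16), Pow(Add(9, Mul(4, Mul(-9, Pow(16, -1)))), 2)), 20), -1)) = Mul(-339, Pow(Add(Mul(Rational(1, 16), Pow(Add(9, Mul(4, Mul(-9, Rational(1, 16)))), 2)), 20), -1)) = Mul(-339, Pow(Add(Mul(Rational(1, 16), Pow(Add(9, Mul(4, Rational(-9, 16))), 2)), 20), -1)) = Mul(-339, Pow(Add(Mul(Rational(1, 16), Pow(Add(9, Rational(-9, 4)), 2)), 20), -1)) = Mul(-339, Pow(Add(Mul(Rational(1, 16), Pow(Rational(27, 4), 2)), 20), -1)) = Mul(-339, Pow(Add(Mul(Rational(1, 16), Rational(729, 16)), 20), -1)) = Mul(-339, Pow(Add(Rational(729, 256), 20), -1)) = Mul(-339, Pow(Rational(5849, 256), -1)) = Mul(-339, Rational(256, 5849)) = Rational(-86784, 5849)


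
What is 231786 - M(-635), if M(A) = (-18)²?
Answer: 231462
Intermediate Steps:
M(A) = 324
231786 - M(-635) = 231786 - 1*324 = 231786 - 324 = 231462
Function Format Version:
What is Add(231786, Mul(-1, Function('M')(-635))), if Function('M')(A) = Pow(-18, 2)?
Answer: 231462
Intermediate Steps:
Function('M')(A) = 324
Add(231786, Mul(-1, Function('M')(-635))) = Add(231786, Mul(-1, 324)) = Add(231786, -324) = 231462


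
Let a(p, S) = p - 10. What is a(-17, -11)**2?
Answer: 729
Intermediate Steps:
a(p, S) = -10 + p
a(-17, -11)**2 = (-10 - 17)**2 = (-27)**2 = 729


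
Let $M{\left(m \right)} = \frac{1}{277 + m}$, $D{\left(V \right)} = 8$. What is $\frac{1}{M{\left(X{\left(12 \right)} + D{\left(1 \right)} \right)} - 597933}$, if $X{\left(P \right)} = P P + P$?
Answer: $- \frac{441}{263688452} \approx -1.6724 \cdot 10^{-6}$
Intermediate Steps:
$X{\left(P \right)} = P + P^{2}$ ($X{\left(P \right)} = P^{2} + P = P + P^{2}$)
$\frac{1}{M{\left(X{\left(12 \right)} + D{\left(1 \right)} \right)} - 597933} = \frac{1}{\frac{1}{277 + \left(12 \left(1 + 12\right) + 8\right)} - 597933} = \frac{1}{\frac{1}{277 + \left(12 \cdot 13 + 8\right)} - 597933} = \frac{1}{\frac{1}{277 + \left(156 + 8\right)} - 597933} = \frac{1}{\frac{1}{277 + 164} - 597933} = \frac{1}{\frac{1}{441} - 597933} = \frac{1}{- \frac{263688452}{441}} = - \frac{441}{263688452}$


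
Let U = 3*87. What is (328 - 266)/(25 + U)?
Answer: 31/143 ≈ 0.21678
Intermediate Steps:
U = 261
(328 - 266)/(25 + U) = (328 - 266)/(25 + 261) = 62/286 = 62*(1/286) = 31/143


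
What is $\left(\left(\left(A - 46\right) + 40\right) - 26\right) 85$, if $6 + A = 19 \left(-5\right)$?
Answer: $-11305$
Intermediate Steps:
$A = -101$ ($A = -6 + 19 \left(-5\right) = -6 - 95 = -101$)
$\left(\left(\left(A - 46\right) + 40\right) - 26\right) 85 = \left(\left(\left(-101 - 46\right) + 40\right) - 26\right) 85 = \left(\left(-147 + 40\right) - 26\right) 85 = \left(-107 - 26\right) 85 = \left(-133\right) 85 = -11305$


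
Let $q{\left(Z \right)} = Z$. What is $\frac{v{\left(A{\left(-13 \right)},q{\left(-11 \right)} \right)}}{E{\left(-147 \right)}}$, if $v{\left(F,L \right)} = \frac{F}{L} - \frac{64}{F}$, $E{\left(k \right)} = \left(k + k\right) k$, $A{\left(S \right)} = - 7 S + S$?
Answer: $- \frac{1697}{9270261} \approx -0.00018306$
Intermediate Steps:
$A{\left(S \right)} = - 6 S$
$E{\left(k \right)} = 2 k^{2}$ ($E{\left(k \right)} = 2 k k = 2 k^{2}$)
$v{\left(F,L \right)} = - \frac{64}{F} + \frac{F}{L}$
$\frac{v{\left(A{\left(-13 \right)},q{\left(-11 \right)} \right)}}{E{\left(-147 \right)}} = \frac{- \frac{64}{\left(-6\right) \left(-13\right)} + \frac{\left(-6\right) \left(-13\right)}{-11}}{2 \left(-147\right)^{2}} = \frac{- \frac{64}{78} + 78 \left(- \frac{1}{11}\right)}{2 \cdot 21609} = \frac{\left(-64\right) \frac{1}{78} - \frac{78}{11}}{43218} = \left(- \frac{32}{39} - \frac{78}{11}\right) \frac{1}{43218} = \left(- \frac{3394}{429}\right) \frac{1}{43218} = - \frac{1697}{9270261}$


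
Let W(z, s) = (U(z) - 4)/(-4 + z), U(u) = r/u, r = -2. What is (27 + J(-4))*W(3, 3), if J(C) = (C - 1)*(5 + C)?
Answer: 308/3 ≈ 102.67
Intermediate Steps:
U(u) = -2/u
W(z, s) = (-4 - 2/z)/(-4 + z) (W(z, s) = (-2/z - 4)/(-4 + z) = (-4 - 2/z)/(-4 + z))
J(C) = (-1 + C)*(5 + C)
(27 + J(-4))*W(3, 3) = (27 + (-5 + (-4)² + 4*(-4)))*(2*(-1 - 2*3)/(3*(-4 + 3))) = (27 + (-5 + 16 - 16))*(2*(⅓)*(-1 - 6)/(-1)) = (27 - 5)*(2*(⅓)*(-1)*(-7)) = 22*(14/3) = 308/3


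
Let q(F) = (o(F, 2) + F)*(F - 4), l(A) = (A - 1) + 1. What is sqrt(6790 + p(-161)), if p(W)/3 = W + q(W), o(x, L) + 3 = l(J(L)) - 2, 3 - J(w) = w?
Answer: sqrt(87982) ≈ 296.62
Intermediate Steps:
J(w) = 3 - w
l(A) = A (l(A) = (-1 + A) + 1 = A)
o(x, L) = -2 - L (o(x, L) = -3 + ((3 - L) - 2) = -3 + (1 - L) = -2 - L)
q(F) = (-4 + F)**2 (q(F) = ((-2 - 1*2) + F)*(F - 4) = ((-2 - 2) + F)*(-4 + F) = (-4 + F)*(-4 + F) = (-4 + F)**2)
p(W) = 48 - 21*W + 3*W**2 (p(W) = 3*(W + (16 + W**2 - 8*W)) = 3*(16 + W**2 - 7*W) = 48 - 21*W + 3*W**2)
sqrt(6790 + p(-161)) = sqrt(6790 + (48 - 21*(-161) + 3*(-161)**2)) = sqrt(6790 + (48 + 3381 + 3*25921)) = sqrt(6790 + (48 + 3381 + 77763)) = sqrt(6790 + 81192) = sqrt(87982)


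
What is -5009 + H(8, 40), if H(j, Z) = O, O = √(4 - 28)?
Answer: -5009 + 2*I*√6 ≈ -5009.0 + 4.899*I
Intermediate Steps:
O = 2*I*√6 (O = √(-24) = 2*I*√6 ≈ 4.899*I)
H(j, Z) = 2*I*√6
-5009 + H(8, 40) = -5009 + 2*I*√6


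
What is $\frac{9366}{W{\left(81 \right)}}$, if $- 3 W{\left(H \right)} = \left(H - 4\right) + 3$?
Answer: $- \frac{14049}{40} \approx -351.23$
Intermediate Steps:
$W{\left(H \right)} = \frac{1}{3} - \frac{H}{3}$ ($W{\left(H \right)} = - \frac{\left(H - 4\right) + 3}{3} = - \frac{\left(-4 + H\right) + 3}{3} = - \frac{-1 + H}{3} = \frac{1}{3} - \frac{H}{3}$)
$\frac{9366}{W{\left(81 \right)}} = \frac{9366}{\frac{1}{3} - 27} = \frac{9366}{- \frac{80}{3}} = 9366 \left(- \frac{3}{80}\right) = - \frac{14049}{40}$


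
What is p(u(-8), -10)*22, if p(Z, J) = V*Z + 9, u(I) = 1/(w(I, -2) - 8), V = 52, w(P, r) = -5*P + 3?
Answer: 8074/35 ≈ 230.69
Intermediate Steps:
w(P, r) = 3 - 5*P
u(I) = 1/(-5 - 5*I) (u(I) = 1/((3 - 5*I) - 8) = 1/(-5 - 5*I))
p(Z, J) = 9 + 52*Z (p(Z, J) = 52*Z + 9 = 9 + 52*Z)
p(u(-8), -10)*22 = (9 + 52*(-1/(5 + 5*(-8))))*22 = (9 + 52*(-1/(5 - 40)))*22 = (9 + 52*(-1/(-35)))*22 = (9 + 52*(-1*(-1/35)))*22 = (9 + 52*(1/35))*22 = (9 + 52/35)*22 = (367/35)*22 = 8074/35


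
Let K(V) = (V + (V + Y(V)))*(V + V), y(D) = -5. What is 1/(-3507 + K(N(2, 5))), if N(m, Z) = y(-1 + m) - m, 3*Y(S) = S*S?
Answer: -3/10619 ≈ -0.00028251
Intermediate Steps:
Y(S) = S²/3 (Y(S) = (S*S)/3 = S²/3)
N(m, Z) = -5 - m
K(V) = 2*V*(2*V + V²/3) (K(V) = (V + (V + V²/3))*(V + V) = (2*V + V²/3)*(2*V) = 2*V*(2*V + V²/3))
1/(-3507 + K(N(2, 5))) = 1/(-3507 + 2*(-5 - 1*2)²*(6 + (-5 - 1*2))/3) = 1/(-3507 + 2*(-5 - 2)²*(6 + (-5 - 2))/3) = 1/(-3507 + (⅔)*(-7)²*(6 - 7)) = 1/(-3507 + (⅔)*49*(-1)) = 1/(-3507 - 98/3) = 1/(-10619/3) = -3/10619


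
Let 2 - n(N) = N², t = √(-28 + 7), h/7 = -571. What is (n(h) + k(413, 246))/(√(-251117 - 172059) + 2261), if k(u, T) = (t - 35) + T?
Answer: -36121274756/5535297 + 26*√13146/5535297 + 2261*I*√21/5535297 + 415370696*I*√626/5535297 ≈ -6525.6 + 1877.5*I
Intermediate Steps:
h = -3997 (h = 7*(-571) = -3997)
t = I*√21 (t = √(-21) = I*√21 ≈ 4.5826*I)
k(u, T) = -35 + T + I*√21 (k(u, T) = (I*√21 - 35) + T = (-35 + I*√21) + T = -35 + T + I*√21)
n(N) = 2 - N²
(n(h) + k(413, 246))/(√(-251117 - 172059) + 2261) = ((2 - 1*(-3997)²) + (-35 + 246 + I*√21))/(√(-251117 - 172059) + 2261) = ((2 - 1*15976009) + (211 + I*√21))/(√(-423176) + 2261) = ((2 - 15976009) + (211 + I*√21))/(26*I*√626 + 2261) = (-15976007 + (211 + I*√21))/(2261 + 26*I*√626) = (-15975796 + I*√21)/(2261 + 26*I*√626)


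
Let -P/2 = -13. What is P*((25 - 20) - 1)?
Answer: 104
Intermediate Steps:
P = 26 (P = -2*(-13) = 26)
P*((25 - 20) - 1) = 26*((25 - 20) - 1) = 26*(5 - 1) = 26*4 = 104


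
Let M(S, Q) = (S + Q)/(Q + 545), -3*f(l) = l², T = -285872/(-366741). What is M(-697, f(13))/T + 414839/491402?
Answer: -1716447181897/1514270987864 ≈ -1.1335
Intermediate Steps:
T = 16816/21573 (T = -285872*(-1/366741) = 16816/21573 ≈ 0.77949)
f(l) = -l²/3
M(S, Q) = (Q + S)/(545 + Q)
M(-697, f(13))/T + 414839/491402 = ((-⅓*13² - 697)/(545 - ⅓*13²))/(16816/21573) + 414839/491402 = ((-⅓*169 - 697)/(545 - ⅓*169))*(21573/16816) + 414839*(1/491402) = ((-169/3 - 697)/(545 - 169/3))*(21573/16816) + 414839/491402 = (-2260/3/(1466/3))*(21573/16816) + 414839/491402 = ((3/1466)*(-2260/3))*(21573/16816) + 414839/491402 = -1130/733*21573/16816 + 414839/491402 = -12188745/6163064 + 414839/491402 = -1716447181897/1514270987864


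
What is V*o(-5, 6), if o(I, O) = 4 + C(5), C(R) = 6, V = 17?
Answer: 170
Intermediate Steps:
o(I, O) = 10 (o(I, O) = 4 + 6 = 10)
V*o(-5, 6) = 17*10 = 170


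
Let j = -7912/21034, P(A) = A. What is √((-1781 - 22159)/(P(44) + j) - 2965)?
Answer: I*√46226025532870/114698 ≈ 59.277*I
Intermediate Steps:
j = -3956/10517 (j = -7912*1/21034 = -3956/10517 ≈ -0.37615)
√((-1781 - 22159)/(P(44) + j) - 2965) = √((-1781 - 22159)/(44 - 3956/10517) - 2965) = √(-23940/458792/10517 - 2965) = √(-23940*10517/458792 - 2965) = √(-62944245/114698 - 2965) = √(-403023815/114698) = I*√46226025532870/114698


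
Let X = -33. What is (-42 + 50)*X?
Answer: -264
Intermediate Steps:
(-42 + 50)*X = (-42 + 50)*(-33) = 8*(-33) = -264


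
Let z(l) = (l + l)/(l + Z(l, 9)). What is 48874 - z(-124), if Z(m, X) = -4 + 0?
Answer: 781953/16 ≈ 48872.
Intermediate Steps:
Z(m, X) = -4
z(l) = 2*l/(-4 + l) (z(l) = (l + l)/(l - 4) = (2*l)/(-4 + l) = 2*l/(-4 + l))
48874 - z(-124) = 48874 - 2*(-124)/(-4 - 124) = 48874 - 2*(-124)/(-128) = 48874 - 2*(-124)*(-1)/128 = 48874 - 1*31/16 = 48874 - 31/16 = 781953/16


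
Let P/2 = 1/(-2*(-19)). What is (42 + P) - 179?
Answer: -2602/19 ≈ -136.95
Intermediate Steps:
P = 1/19 (P = 2/((-2*(-19))) = 2/38 = 2*(1/38) = 1/19 ≈ 0.052632)
(42 + P) - 179 = (42 + 1/19) - 179 = 799/19 - 179 = -2602/19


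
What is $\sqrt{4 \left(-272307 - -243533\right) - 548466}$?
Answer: $i \sqrt{663562} \approx 814.59 i$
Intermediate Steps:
$\sqrt{4 \left(-272307 - -243533\right) - 548466} = \sqrt{4 \left(-272307 + 243533\right) - 548466} = \sqrt{4 \left(-28774\right) - 548466} = \sqrt{-115096 - 548466} = \sqrt{-663562} = i \sqrt{663562}$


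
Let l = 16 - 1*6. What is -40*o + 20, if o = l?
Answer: -380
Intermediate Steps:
l = 10 (l = 16 - 6 = 10)
o = 10
-40*o + 20 = -40*10 + 20 = -400 + 20 = -380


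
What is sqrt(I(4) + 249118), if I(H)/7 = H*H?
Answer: sqrt(249230) ≈ 499.23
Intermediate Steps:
I(H) = 7*H**2 (I(H) = 7*(H*H) = 7*H**2)
sqrt(I(4) + 249118) = sqrt(7*4**2 + 249118) = sqrt(7*16 + 249118) = sqrt(112 + 249118) = sqrt(249230)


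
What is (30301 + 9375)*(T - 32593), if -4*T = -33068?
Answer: -965158376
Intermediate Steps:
T = 8267 (T = -¼*(-33068) = 8267)
(30301 + 9375)*(T - 32593) = (30301 + 9375)*(8267 - 32593) = 39676*(-24326) = -965158376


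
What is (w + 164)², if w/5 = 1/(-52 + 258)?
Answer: 1141696521/42436 ≈ 26904.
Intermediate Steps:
w = 5/206 (w = 5/(-52 + 258) = 5/206 ≈ 0.024272)
(w + 164)² = (5/206 + 164)² = (33789/206)² = 1141696521/42436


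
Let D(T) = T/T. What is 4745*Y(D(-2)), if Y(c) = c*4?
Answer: 18980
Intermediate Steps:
D(T) = 1
Y(c) = 4*c
4745*Y(D(-2)) = 4745*(4*1) = 4745*4 = 18980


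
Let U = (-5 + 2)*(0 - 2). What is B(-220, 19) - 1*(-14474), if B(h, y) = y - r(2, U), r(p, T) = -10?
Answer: 14503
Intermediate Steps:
U = 6 (U = -3*(-2) = 6)
B(h, y) = 10 + y (B(h, y) = y - 1*(-10) = y + 10 = 10 + y)
B(-220, 19) - 1*(-14474) = (10 + 19) - 1*(-14474) = 29 + 14474 = 14503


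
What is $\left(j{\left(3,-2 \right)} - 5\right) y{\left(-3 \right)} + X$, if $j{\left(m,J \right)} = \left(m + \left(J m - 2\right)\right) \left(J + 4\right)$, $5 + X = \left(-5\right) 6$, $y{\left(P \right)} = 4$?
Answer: $-95$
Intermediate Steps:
$X = -35$ ($X = -5 - 30 = -35$)
$j{\left(m,J \right)} = \left(4 + J\right) \left(-2 + m + J m\right)$ ($j{\left(m,J \right)} = \left(m + \left(-2 + J m\right)\right) \left(4 + J\right) = \left(-2 + m + J m\right) \left(4 + J\right) = \left(4 + J\right) \left(-2 + m + J m\right)$)
$\left(j{\left(3,-2 \right)} - 5\right) y{\left(-3 \right)} + X = \left(\left(-8 - -4 + 4 \cdot 3 + 3 \left(-2\right)^{2} + 5 \left(-2\right) 3\right) - 5\right) 4 - 35 = \left(\left(-8 + 4 + 12 + 3 \cdot 4 - 30\right) - 5\right) 4 - 35 = \left(\left(-8 + 4 + 12 + 12 - 30\right) - 5\right) 4 - 35 = \left(-10 - 5\right) 4 - 35 = \left(-15\right) 4 - 35 = -60 - 35 = -95$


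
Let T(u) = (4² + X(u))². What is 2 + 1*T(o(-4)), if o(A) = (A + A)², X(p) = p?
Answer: 6402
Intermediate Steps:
o(A) = 4*A² (o(A) = (2*A)² = 4*A²)
T(u) = (16 + u)² (T(u) = (4² + u)² = (16 + u)²)
2 + 1*T(o(-4)) = 2 + 1*(16 + 4*(-4)²)² = 2 + 1*(16 + 4*16)² = 2 + 1*(16 + 64)² = 2 + 1*80² = 2 + 1*6400 = 2 + 6400 = 6402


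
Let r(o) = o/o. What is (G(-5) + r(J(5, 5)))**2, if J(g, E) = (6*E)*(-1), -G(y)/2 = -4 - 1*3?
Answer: 225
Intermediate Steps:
G(y) = 14 (G(y) = -2*(-4 - 1*3) = -2*(-4 - 3) = -2*(-7) = 14)
J(g, E) = -6*E
r(o) = 1
(G(-5) + r(J(5, 5)))**2 = (14 + 1)**2 = 15**2 = 225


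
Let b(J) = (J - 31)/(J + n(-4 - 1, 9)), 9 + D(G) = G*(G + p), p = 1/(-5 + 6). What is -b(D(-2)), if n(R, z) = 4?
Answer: -38/3 ≈ -12.667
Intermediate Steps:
p = 1 (p = 1/1 = 1)
D(G) = -9 + G*(1 + G) (D(G) = -9 + G*(G + 1) = -9 + G*(1 + G))
b(J) = (-31 + J)/(4 + J) (b(J) = (J - 31)/(J + 4) = (-31 + J)/(4 + J))
-b(D(-2)) = -(-31 + (-9 - 2 + (-2)²))/(4 + (-9 - 2 + (-2)²)) = -(-31 + (-9 - 2 + 4))/(4 + (-9 - 2 + 4)) = -(-31 - 7)/(4 - 7) = -(-38)/(-3) = -(-1)*(-38)/3 = -1*38/3 = -38/3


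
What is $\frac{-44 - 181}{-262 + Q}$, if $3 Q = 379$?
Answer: $\frac{675}{407} \approx 1.6585$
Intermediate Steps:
$Q = \frac{379}{3}$ ($Q = \frac{1}{3} \cdot 379 = \frac{379}{3} \approx 126.33$)
$\frac{-44 - 181}{-262 + Q} = \frac{-44 - 181}{-262 + \frac{379}{3}} = - \frac{225}{- \frac{407}{3}} = \left(-225\right) \left(- \frac{3}{407}\right) = \frac{675}{407}$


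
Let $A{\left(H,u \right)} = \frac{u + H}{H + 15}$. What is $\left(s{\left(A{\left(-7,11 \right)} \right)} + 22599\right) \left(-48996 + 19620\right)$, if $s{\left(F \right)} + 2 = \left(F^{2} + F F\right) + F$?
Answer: $-663838848$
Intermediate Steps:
$A{\left(H,u \right)} = \frac{H + u}{15 + H}$
$s{\left(F \right)} = -2 + F + 2 F^{2}$ ($s{\left(F \right)} = -2 + \left(\left(F^{2} + F F\right) + F\right) = -2 + \left(\left(F^{2} + F^{2}\right) + F\right) = -2 + \left(2 F^{2} + F\right) = -2 + \left(F + 2 F^{2}\right) = -2 + F + 2 F^{2}$)
$\left(s{\left(A{\left(-7,11 \right)} \right)} + 22599\right) \left(-48996 + 19620\right) = \left(\left(-2 + \frac{-7 + 11}{15 - 7} + 2 \left(\frac{-7 + 11}{15 - 7}\right)^{2}\right) + 22599\right) \left(-48996 + 19620\right) = \left(\left(-2 + \frac{1}{8} \cdot 4 + 2 \left(\frac{1}{8} \cdot 4\right)^{2}\right) + 22599\right) \left(-29376\right) = \left(\left(-2 + \frac{1}{2} + \frac{2}{4}\right) + 22599\right) \left(-29376\right) = \left(\left(-2 + \frac{1}{2} + 2 \cdot \frac{1}{4}\right) + 22599\right) \left(-29376\right) = \left(\left(-2 + \frac{1}{2} + \frac{1}{2}\right) + 22599\right) \left(-29376\right) = \left(-1 + 22599\right) \left(-29376\right) = 22598 \left(-29376\right) = -663838848$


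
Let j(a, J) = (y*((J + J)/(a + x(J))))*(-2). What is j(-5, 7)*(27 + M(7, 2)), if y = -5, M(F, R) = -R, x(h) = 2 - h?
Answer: -350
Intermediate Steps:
j(a, J) = 20*J/(2 + a - J) (j(a, J) = -5*(J + J)/(a + (2 - J))*(-2) = -5*2*J/(2 + a - J)*(-2) = -10*J/(2 + a - J)*(-2) = 20*J/(2 + a - J))
j(-5, 7)*(27 + M(7, 2)) = (20*7/(2 - 5 - 1*7))*(27 - 1*2) = (20*7/(2 - 5 - 7))*(27 - 2) = (20*7/(-10))*25 = (20*7*(-⅒))*25 = -14*25 = -350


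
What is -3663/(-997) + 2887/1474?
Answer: 8277601/1469578 ≈ 5.6326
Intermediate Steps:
-3663/(-997) + 2887/1474 = -3663*(-1/997) + 2887*(1/1474) = 3663/997 + 2887/1474 = 8277601/1469578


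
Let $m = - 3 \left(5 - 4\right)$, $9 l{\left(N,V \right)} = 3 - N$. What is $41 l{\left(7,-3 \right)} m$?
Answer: $\frac{164}{3} \approx 54.667$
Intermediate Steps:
$l{\left(N,V \right)} = \frac{1}{3} - \frac{N}{9}$ ($l{\left(N,V \right)} = \frac{3 - N}{9} = \frac{1}{3} - \frac{N}{9}$)
$m = -3$ ($m = - 3 \left(5 - 4\right) = \left(-3\right) 1 = -3$)
$41 l{\left(7,-3 \right)} m = 41 \left(\frac{1}{3} - \frac{7}{9}\right) \left(-3\right) = 41 \left(- \frac{4}{9}\right) \left(-3\right) = \left(- \frac{164}{9}\right) \left(-3\right) = \frac{164}{3}$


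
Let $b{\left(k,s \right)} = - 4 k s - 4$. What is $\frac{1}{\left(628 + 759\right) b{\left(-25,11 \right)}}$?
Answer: $\frac{1}{1520152} \approx 6.5783 \cdot 10^{-7}$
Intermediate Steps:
$b{\left(k,s \right)} = -4 - 4 k s$ ($b{\left(k,s \right)} = - 4 k s - 4 = -4 - 4 k s$)
$\frac{1}{\left(628 + 759\right) b{\left(-25,11 \right)}} = \frac{1}{\left(628 + 759\right) \left(-4 - \left(-100\right) 11\right)} = \frac{1}{1387 \left(-4 + 1100\right)} = \frac{1}{1387 \cdot 1096} = \frac{1}{1387} \cdot \frac{1}{1096} = \frac{1}{1520152}$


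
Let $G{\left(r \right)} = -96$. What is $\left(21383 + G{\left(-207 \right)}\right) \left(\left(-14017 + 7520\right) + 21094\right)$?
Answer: $310726339$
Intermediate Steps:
$\left(21383 + G{\left(-207 \right)}\right) \left(\left(-14017 + 7520\right) + 21094\right) = \left(21383 - 96\right) \left(\left(-14017 + 7520\right) + 21094\right) = 21287 \left(-6497 + 21094\right) = 21287 \cdot 14597 = 310726339$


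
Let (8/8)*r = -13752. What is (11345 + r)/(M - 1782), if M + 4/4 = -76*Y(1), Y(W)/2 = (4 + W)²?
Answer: 2407/5583 ≈ 0.43113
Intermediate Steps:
r = -13752
Y(W) = 2*(4 + W)²
M = -3801 (M = -1 - 152*(4 + 1)² = -1 - 152*5² = -1 - 152*25 = -1 - 76*50 = -1 - 3800 = -3801)
(11345 + r)/(M - 1782) = (11345 - 13752)/(-3801 - 1782) = -2407/(-5583) = -2407*(-1/5583) = 2407/5583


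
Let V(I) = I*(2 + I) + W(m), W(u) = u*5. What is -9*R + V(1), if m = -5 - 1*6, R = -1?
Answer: -43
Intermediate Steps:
m = -11 (m = -5 - 6 = -11)
W(u) = 5*u
V(I) = -55 + I*(2 + I) (V(I) = I*(2 + I) + 5*(-11) = I*(2 + I) - 55 = -55 + I*(2 + I))
-9*R + V(1) = -9*(-1) + (-55 + 1² + 2*1) = 9 + (-55 + 1 + 2) = 9 - 52 = -43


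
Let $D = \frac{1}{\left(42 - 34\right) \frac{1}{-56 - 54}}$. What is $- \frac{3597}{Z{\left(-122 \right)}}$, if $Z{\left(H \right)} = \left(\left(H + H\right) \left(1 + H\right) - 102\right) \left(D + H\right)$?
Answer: $\frac{2398}{2662691} \approx 0.00090059$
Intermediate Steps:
$D = - \frac{55}{4}$ ($D = \frac{1}{8 \frac{1}{-110}} = \frac{1}{8 \left(- \frac{1}{110}\right)} = \frac{1}{- \frac{4}{55}} = - \frac{55}{4} \approx -13.75$)
$Z{\left(H \right)} = \left(-102 + 2 H \left(1 + H\right)\right) \left(- \frac{55}{4} + H\right)$ ($Z{\left(H \right)} = \left(\left(H + H\right) \left(1 + H\right) - 102\right) \left(- \frac{55}{4} + H\right) = \left(2 H \left(1 + H\right) - 102\right) \left(- \frac{55}{4} + H\right) = \left(-102 + 2 H \left(1 + H\right)\right) \left(- \frac{55}{4} + H\right)$)
$- \frac{3597}{Z{\left(-122 \right)}} = - \frac{3597}{\frac{2805}{2} + 2 \left(-122\right)^{3} - -15799 - \frac{51 \left(-122\right)^{2}}{2}} = - \frac{3597}{\frac{2805}{2} + 2 \left(-1815848\right) + 15799 - 379542} = - \frac{3597}{\frac{2805}{2} - 3631696 + 15799 - 379542} = - \frac{3597}{- \frac{7988073}{2}} = \left(-3597\right) \left(- \frac{2}{7988073}\right) = \frac{2398}{2662691}$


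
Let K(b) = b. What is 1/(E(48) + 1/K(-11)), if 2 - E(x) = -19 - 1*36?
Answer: 11/626 ≈ 0.017572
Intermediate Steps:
E(x) = 57 (E(x) = 2 - (-19 - 1*36) = 2 - (-19 - 36) = 2 - 1*(-55) = 2 + 55 = 57)
1/(E(48) + 1/K(-11)) = 1/(57 + 1/(-11)) = 1/(57 - 1/11) = 1/(626/11) = 11/626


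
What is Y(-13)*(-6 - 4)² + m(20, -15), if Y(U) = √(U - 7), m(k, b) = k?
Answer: 20 + 200*I*√5 ≈ 20.0 + 447.21*I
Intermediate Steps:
Y(U) = √(-7 + U)
Y(-13)*(-6 - 4)² + m(20, -15) = √(-7 - 13)*(-6 - 4)² + 20 = √(-20)*(-10)² + 20 = (2*I*√5)*100 + 20 = 200*I*√5 + 20 = 20 + 200*I*√5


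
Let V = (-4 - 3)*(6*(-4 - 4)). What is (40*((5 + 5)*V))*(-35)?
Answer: -4704000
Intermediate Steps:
V = 336 (V = -42*(-8) = -7*(-48) = 336)
(40*((5 + 5)*V))*(-35) = (40*((5 + 5)*336))*(-35) = (40*(10*336))*(-35) = (40*3360)*(-35) = 134400*(-35) = -4704000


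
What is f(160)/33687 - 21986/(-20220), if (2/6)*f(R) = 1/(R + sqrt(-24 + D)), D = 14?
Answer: 105377006159/96912670530 - I*sqrt(10)/287574690 ≈ 1.0873 - 1.0996e-8*I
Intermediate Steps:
f(R) = 3/(R + I*sqrt(10)) (f(R) = 3/(R + sqrt(-24 + 14)) = 3/(R + sqrt(-10)) = 3/(R + I*sqrt(10)))
f(160)/33687 - 21986/(-20220) = (3/(160 + I*sqrt(10)))/33687 - 21986/(-20220) = (3/(160 + I*sqrt(10)))*(1/33687) - 21986*(-1/20220) = 1/(11229*(160 + I*sqrt(10))) + 10993/10110 = 10993/10110 + 1/(11229*(160 + I*sqrt(10)))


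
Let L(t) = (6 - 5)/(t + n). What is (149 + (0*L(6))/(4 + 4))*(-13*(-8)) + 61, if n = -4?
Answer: 15557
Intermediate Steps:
L(t) = 1/(-4 + t) (L(t) = (6 - 5)/(t - 4) = 1/(-4 + t))
(149 + (0*L(6))/(4 + 4))*(-13*(-8)) + 61 = (149 + (0/(-4 + 6))/(4 + 4))*(-13*(-8)) + 61 = (149 + (0/2)/8)*104 + 61 = (149 + (0*(½))*(⅛))*104 + 61 = (149 + 0*(⅛))*104 + 61 = (149 + 0)*104 + 61 = 149*104 + 61 = 15496 + 61 = 15557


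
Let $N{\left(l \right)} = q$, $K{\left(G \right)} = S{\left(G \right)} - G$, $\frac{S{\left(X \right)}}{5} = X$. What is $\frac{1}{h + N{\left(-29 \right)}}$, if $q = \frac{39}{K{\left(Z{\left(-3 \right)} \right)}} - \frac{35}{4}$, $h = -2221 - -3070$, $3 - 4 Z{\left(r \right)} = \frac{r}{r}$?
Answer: $\frac{4}{3439} \approx 0.0011631$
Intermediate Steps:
$Z{\left(r \right)} = \frac{1}{2}$ ($Z{\left(r \right)} = \frac{3}{4} - \frac{r \frac{1}{r}}{4} = \frac{3}{4} - \frac{1}{4} = \frac{1}{2}$)
$S{\left(X \right)} = 5 X$
$h = 849$ ($h = -2221 + 3070 = 849$)
$K{\left(G \right)} = 4 G$ ($K{\left(G \right)} = 5 G - G = 4 G$)
$q = \frac{43}{4}$ ($q = \frac{39}{4 \cdot \frac{1}{2}} - \frac{35}{4} = \frac{39}{2} - \frac{35}{4} = \frac{43}{4} \approx 10.75$)
$N{\left(l \right)} = \frac{43}{4}$
$\frac{1}{h + N{\left(-29 \right)}} = \frac{1}{849 + \frac{43}{4}} = \frac{1}{\frac{3439}{4}} = \frac{4}{3439}$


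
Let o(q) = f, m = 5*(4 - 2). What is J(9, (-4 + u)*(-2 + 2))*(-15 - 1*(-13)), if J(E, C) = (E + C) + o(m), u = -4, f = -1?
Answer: -16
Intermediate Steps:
m = 10 (m = 5*2 = 10)
o(q) = -1
J(E, C) = -1 + C + E (J(E, C) = (E + C) - 1 = (C + E) - 1 = -1 + C + E)
J(9, (-4 + u)*(-2 + 2))*(-15 - 1*(-13)) = (-1 + (-4 - 4)*(-2 + 2) + 9)*(-15 - 1*(-13)) = (-1 - 8*0 + 9)*(-15 + 13) = (-1 + 0 + 9)*(-2) = 8*(-2) = -16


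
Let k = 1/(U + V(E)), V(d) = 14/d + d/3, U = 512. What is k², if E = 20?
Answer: 900/242767561 ≈ 3.7072e-6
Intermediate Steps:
V(d) = 14/d + d/3 (V(d) = 14/d + d*(⅓) = 14/d + d/3)
k = 30/15581 (k = 1/(512 + (14/20 + (⅓)*20)) = 1/(512 + (14*(1/20) + 20/3)) = 1/(512 + (7/10 + 20/3)) = 1/(512 + 221/30) = 1/(15581/30) = 30/15581 ≈ 0.0019254)
k² = (30/15581)² = 900/242767561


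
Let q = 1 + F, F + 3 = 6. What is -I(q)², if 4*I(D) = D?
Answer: -1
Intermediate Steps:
F = 3 (F = -3 + 6 = 3)
q = 4 (q = 1 + 3 = 4)
I(D) = D/4
-I(q)² = -((¼)*4)² = -1*1² = -1*1 = -1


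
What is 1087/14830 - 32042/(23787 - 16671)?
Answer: -58430971/13191285 ≈ -4.4295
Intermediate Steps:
1087/14830 - 32042/(23787 - 16671) = 1087*(1/14830) - 32042/7116 = 1087/14830 - 32042*1/7116 = 1087/14830 - 16021/3558 = -58430971/13191285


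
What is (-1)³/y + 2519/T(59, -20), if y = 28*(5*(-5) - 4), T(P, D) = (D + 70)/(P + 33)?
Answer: 94089713/20300 ≈ 4635.0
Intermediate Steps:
T(P, D) = (70 + D)/(33 + P)
y = -812 (y = 28*(-25 - 4) = 28*(-29) = -812)
(-1)³/y + 2519/T(59, -20) = (-1)³/(-812) + 2519/(((70 - 20)/(33 + 59))) = -1*(-1/812) + 2519/((50/92)) = 1/812 + 2519/(((1/92)*50)) = 1/812 + 2519/(25/46) = 1/812 + 2519*(46/25) = 1/812 + 115874/25 = 94089713/20300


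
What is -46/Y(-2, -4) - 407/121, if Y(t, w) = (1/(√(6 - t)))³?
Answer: -37/11 - 736*√2 ≈ -1044.2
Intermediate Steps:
Y(t, w) = (6 - t)^(-3/2) (Y(t, w) = ((6 - t)^(-½))³ = (6 - t)^(-3/2))
-46/Y(-2, -4) - 407/121 = -46*(6 - 1*(-2))^(3/2) - 407/121 = -46*(6 + 2)^(3/2) - 407*1/121 = -46*16*√2 - 37/11 = -736*√2 - 37/11 = -37/11 - 736*√2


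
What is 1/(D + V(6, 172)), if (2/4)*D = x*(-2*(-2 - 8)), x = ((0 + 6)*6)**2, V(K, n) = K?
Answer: 1/51846 ≈ 1.9288e-5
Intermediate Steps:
x = 1296 (x = (6*6)**2 = 36**2 = 1296)
D = 51840 (D = 2*(1296*(-2*(-2 - 8))) = 2*(1296*(-2*(-10))) = 2*(1296*20) = 2*25920 = 51840)
1/(D + V(6, 172)) = 1/(51840 + 6) = 1/51846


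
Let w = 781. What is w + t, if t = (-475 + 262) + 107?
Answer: 675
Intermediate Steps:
t = -106 (t = -213 + 107 = -106)
w + t = 781 - 106 = 675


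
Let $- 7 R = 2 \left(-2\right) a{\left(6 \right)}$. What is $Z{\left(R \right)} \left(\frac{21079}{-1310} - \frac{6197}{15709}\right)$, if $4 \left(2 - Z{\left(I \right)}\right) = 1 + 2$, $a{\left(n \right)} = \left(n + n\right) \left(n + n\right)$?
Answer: $- \frac{339248081}{16463032} \approx -20.607$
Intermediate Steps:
$a{\left(n \right)} = 4 n^{2}$ ($a{\left(n \right)} = 2 n 2 n = 4 n^{2}$)
$R = \frac{576}{7}$ ($R = - \frac{2 \left(-2\right) 4 \cdot 6^{2}}{7} = - \frac{\left(-4\right) 4 \cdot 36}{7} = - \frac{\left(-4\right) 144}{7} = \left(- \frac{1}{7}\right) \left(-576\right) = \frac{576}{7} \approx 82.286$)
$Z{\left(I \right)} = \frac{5}{4}$ ($Z{\left(I \right)} = 2 - \frac{1 + 2}{4} = 2 - \frac{3}{4} = \frac{5}{4}$)
$Z{\left(R \right)} \left(\frac{21079}{-1310} - \frac{6197}{15709}\right) = \frac{5 \left(\frac{21079}{-1310} - \frac{6197}{15709}\right)}{4} = \frac{5 \left(21079 \left(- \frac{1}{1310}\right) - \frac{6197}{15709}\right)}{4} = \frac{5 \left(- \frac{21079}{1310} - \frac{6197}{15709}\right)}{4} = \frac{5}{4} \left(- \frac{339248081}{20578790}\right) = - \frac{339248081}{16463032}$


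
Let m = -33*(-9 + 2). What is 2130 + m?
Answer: 2361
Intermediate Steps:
m = 231 (m = -33*(-7) = 231)
2130 + m = 2130 + 231 = 2361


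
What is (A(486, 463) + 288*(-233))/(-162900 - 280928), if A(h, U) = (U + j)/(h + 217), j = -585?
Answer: 23587117/156005542 ≈ 0.15119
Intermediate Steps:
A(h, U) = (-585 + U)/(217 + h) (A(h, U) = (U - 585)/(h + 217) = (-585 + U)/(217 + h))
(A(486, 463) + 288*(-233))/(-162900 - 280928) = ((-585 + 463)/(217 + 486) + 288*(-233))/(-162900 - 280928) = (-122/703 - 67104)/(-443828) = ((1/703)*(-122) - 67104)*(-1/443828) = (-122/703 - 67104)*(-1/443828) = -47174234/703*(-1/443828) = 23587117/156005542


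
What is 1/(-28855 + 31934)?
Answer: 1/3079 ≈ 0.00032478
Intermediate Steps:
1/(-28855 + 31934) = 1/3079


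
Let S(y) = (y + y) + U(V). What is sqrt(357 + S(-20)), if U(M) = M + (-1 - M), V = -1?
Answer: 2*sqrt(79) ≈ 17.776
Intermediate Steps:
U(M) = -1
S(y) = -1 + 2*y (S(y) = (y + y) - 1 = 2*y - 1 = -1 + 2*y)
sqrt(357 + S(-20)) = sqrt(357 + (-1 + 2*(-20))) = sqrt(357 + (-1 - 40)) = sqrt(357 - 41) = sqrt(316) = 2*sqrt(79)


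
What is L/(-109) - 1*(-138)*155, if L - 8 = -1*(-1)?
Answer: 2331501/109 ≈ 21390.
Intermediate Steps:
L = 9 (L = 8 - 1*(-1) = 8 + 1 = 9)
L/(-109) - 1*(-138)*155 = 9/(-109) - 1*(-138)*155 = 9*(-1/109) + 138*155 = -9/109 + 21390 = 2331501/109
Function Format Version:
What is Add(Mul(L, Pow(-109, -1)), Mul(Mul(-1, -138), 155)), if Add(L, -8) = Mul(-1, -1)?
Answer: Rational(2331501, 109) ≈ 21390.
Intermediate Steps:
L = 9 (L = Add(8, Mul(-1, -1)) = Add(8, 1) = 9)
Add(Mul(L, Pow(-109, -1)), Mul(Mul(-1, -138), 155)) = Add(Mul(9, Pow(-109, -1)), Mul(Mul(-1, -138), 155)) = Add(Mul(9, Rational(-1, 109)), Mul(138, 155)) = Add(Rational(-9, 109), 21390) = Rational(2331501, 109)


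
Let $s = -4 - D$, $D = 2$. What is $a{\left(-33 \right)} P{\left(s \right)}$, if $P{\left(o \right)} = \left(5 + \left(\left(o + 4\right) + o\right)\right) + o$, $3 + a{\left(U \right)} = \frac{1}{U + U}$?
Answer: $\frac{597}{22} \approx 27.136$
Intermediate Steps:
$a{\left(U \right)} = -3 + \frac{1}{2 U}$ ($a{\left(U \right)} = -3 + \frac{1}{U + U} = -3 + \frac{1}{2 U}$)
$s = -6$ ($s = -4 - 2 = -6$)
$P{\left(o \right)} = 9 + 3 o$ ($P{\left(o \right)} = \left(5 + \left(\left(4 + o\right) + o\right)\right) + o = \left(5 + \left(4 + 2 o\right)\right) + o = \left(9 + 2 o\right) + o = 9 + 3 o$)
$a{\left(-33 \right)} P{\left(s \right)} = \left(-3 + \frac{1}{2 \left(-33\right)}\right) \left(9 + 3 \left(-6\right)\right) = \left(-3 + \frac{1}{2} \left(- \frac{1}{33}\right)\right) \left(9 - 18\right) = \left(-3 - \frac{1}{66}\right) \left(-9\right) = \left(- \frac{199}{66}\right) \left(-9\right) = \frac{597}{22}$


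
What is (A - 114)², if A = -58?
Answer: 29584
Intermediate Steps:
(A - 114)² = (-58 - 114)² = (-172)² = 29584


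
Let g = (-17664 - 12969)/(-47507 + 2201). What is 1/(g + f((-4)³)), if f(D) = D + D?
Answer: -15102/1922845 ≈ -0.0078540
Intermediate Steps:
f(D) = 2*D
g = 10211/15102 (g = -30633/(-45306) = -30633*(-1/45306) = 10211/15102 ≈ 0.67614)
1/(g + f((-4)³)) = 1/(10211/15102 + 2*(-4)³) = 1/(10211/15102 + 2*(-64)) = 1/(10211/15102 - 128) = 1/(-1922845/15102) = -15102/1922845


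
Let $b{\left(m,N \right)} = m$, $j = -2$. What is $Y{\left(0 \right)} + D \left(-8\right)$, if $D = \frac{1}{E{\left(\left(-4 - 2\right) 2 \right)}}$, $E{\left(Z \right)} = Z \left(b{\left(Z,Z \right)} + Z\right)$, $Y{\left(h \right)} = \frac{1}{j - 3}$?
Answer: $- \frac{41}{180} \approx -0.22778$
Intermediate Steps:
$Y{\left(h \right)} = - \frac{1}{5}$ ($Y{\left(h \right)} = \frac{1}{-2 - 3} = \frac{1}{-5} = - \frac{1}{5}$)
$E{\left(Z \right)} = 2 Z^{2}$ ($E{\left(Z \right)} = Z \left(Z + Z\right) = Z 2 Z = 2 Z^{2}$)
$D = \frac{1}{288}$ ($D = \frac{1}{2 \left(\left(-4 - 2\right) 2\right)^{2}} = \frac{1}{2 \left(\left(-6\right) 2\right)^{2}} = \frac{1}{2 \left(-12\right)^{2}} = \frac{1}{2 \cdot 144} = \frac{1}{288} \approx 0.0034722$)
$Y{\left(0 \right)} + D \left(-8\right) = - \frac{1}{5} + \frac{1}{288} \left(-8\right) = - \frac{1}{5} - \frac{1}{36} = - \frac{41}{180}$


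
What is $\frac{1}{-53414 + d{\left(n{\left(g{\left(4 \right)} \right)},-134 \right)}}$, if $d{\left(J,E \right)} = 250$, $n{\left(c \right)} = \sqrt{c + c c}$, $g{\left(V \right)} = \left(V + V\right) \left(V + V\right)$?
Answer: $- \frac{1}{53164} \approx -1.881 \cdot 10^{-5}$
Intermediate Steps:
$g{\left(V \right)} = 4 V^{2}$ ($g{\left(V \right)} = 2 V 2 V = 4 V^{2}$)
$n{\left(c \right)} = \sqrt{c + c^{2}}$
$\frac{1}{-53414 + d{\left(n{\left(g{\left(4 \right)} \right)},-134 \right)}} = \frac{1}{-53414 + 250} = \frac{1}{-53164} = - \frac{1}{53164}$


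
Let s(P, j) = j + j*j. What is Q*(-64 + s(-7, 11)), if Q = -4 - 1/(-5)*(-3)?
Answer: -1564/5 ≈ -312.80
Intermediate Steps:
s(P, j) = j + j**2
Q = -23/5 (Q = -4 - 1*(-1/5)*(-3) = -4 + (1/5)*(-3) = -4 - 3/5 = -23/5 ≈ -4.6000)
Q*(-64 + s(-7, 11)) = -23*(-64 + 11*(1 + 11))/5 = -23*(-64 + 11*12)/5 = -23*(-64 + 132)/5 = -23/5*68 = -1564/5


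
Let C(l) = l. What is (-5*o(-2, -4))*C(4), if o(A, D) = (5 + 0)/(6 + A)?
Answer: -25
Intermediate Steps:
o(A, D) = 5/(6 + A)
(-5*o(-2, -4))*C(4) = -25/(6 - 2)*4 = -25/4*4 = -25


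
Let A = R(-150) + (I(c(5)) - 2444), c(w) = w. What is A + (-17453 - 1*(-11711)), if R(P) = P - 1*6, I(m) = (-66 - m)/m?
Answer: -41781/5 ≈ -8356.2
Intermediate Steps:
I(m) = (-66 - m)/m
R(P) = -6 + P (R(P) = P - 6 = -6 + P)
A = -13071/5 (A = (-6 - 150) + ((-66 - 1*5)/5 - 2444) = -156 + ((-66 - 5)/5 - 2444) = -156 + ((1/5)*(-71) - 2444) = -156 + (-71/5 - 2444) = -156 - 12291/5 = -13071/5 ≈ -2614.2)
A + (-17453 - 1*(-11711)) = -13071/5 + (-17453 - 1*(-11711)) = -13071/5 + (-17453 + 11711) = -13071/5 - 5742 = -41781/5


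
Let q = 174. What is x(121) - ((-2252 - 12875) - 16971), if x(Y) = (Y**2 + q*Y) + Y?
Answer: 67914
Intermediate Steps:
x(Y) = Y**2 + 175*Y (x(Y) = (Y**2 + 174*Y) + Y = Y**2 + 175*Y)
x(121) - ((-2252 - 12875) - 16971) = 121*(175 + 121) - ((-2252 - 12875) - 16971) = 121*296 - (-15127 - 16971) = 35816 - 1*(-32098) = 35816 + 32098 = 67914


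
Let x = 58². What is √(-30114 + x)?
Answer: 5*I*√1070 ≈ 163.55*I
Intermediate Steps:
x = 3364
√(-30114 + x) = √(-30114 + 3364) = √(-26750) = 5*I*√1070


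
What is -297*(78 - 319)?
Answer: 71577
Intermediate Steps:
-297*(78 - 319) = -297*(-241) = 71577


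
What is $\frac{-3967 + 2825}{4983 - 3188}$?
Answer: $- \frac{1142}{1795} \approx -0.63621$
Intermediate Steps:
$\frac{-3967 + 2825}{4983 - 3188} = - \frac{1142}{1795}$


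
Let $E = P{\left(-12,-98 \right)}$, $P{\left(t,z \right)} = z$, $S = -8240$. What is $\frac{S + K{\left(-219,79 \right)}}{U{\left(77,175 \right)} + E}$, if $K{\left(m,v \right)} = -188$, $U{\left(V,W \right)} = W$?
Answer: $- \frac{1204}{11} \approx -109.45$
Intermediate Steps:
$E = -98$
$\frac{S + K{\left(-219,79 \right)}}{U{\left(77,175 \right)} + E} = \frac{-8240 - 188}{175 - 98} = - \frac{8428}{77} = \left(-8428\right) \frac{1}{77} = - \frac{1204}{11}$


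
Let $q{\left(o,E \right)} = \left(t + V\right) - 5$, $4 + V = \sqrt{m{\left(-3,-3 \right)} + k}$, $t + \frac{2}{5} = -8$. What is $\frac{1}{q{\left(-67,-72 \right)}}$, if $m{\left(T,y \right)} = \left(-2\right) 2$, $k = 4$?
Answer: $- \frac{5}{87} \approx -0.057471$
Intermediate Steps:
$m{\left(T,y \right)} = -4$
$t = - \frac{42}{5}$ ($t = - \frac{2}{5} - 8 = - \frac{42}{5} \approx -8.4$)
$V = -4$ ($V = -4 + \sqrt{-4 + 4} = -4 + \sqrt{0} = -4 + 0 = -4$)
$q{\left(o,E \right)} = - \frac{87}{5}$ ($q{\left(o,E \right)} = \left(- \frac{42}{5} - 4\right) - 5 = - \frac{62}{5} - 5 = - \frac{87}{5}$)
$\frac{1}{q{\left(-67,-72 \right)}} = \frac{1}{- \frac{87}{5}} = - \frac{5}{87}$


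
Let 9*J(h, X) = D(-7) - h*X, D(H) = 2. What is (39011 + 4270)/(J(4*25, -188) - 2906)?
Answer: -389529/7352 ≈ -52.983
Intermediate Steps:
J(h, X) = 2/9 - X*h/9 (J(h, X) = (2 - h*X)/9 = (2 - X*h)/9 = 2/9 - X*h/9)
(39011 + 4270)/(J(4*25, -188) - 2906) = (39011 + 4270)/((2/9 - ⅑*(-188)*4*25) - 2906) = 43281/((2/9 - ⅑*(-188)*100) - 2906) = 43281/((2/9 + 18800/9) - 2906) = 43281/(18802/9 - 2906) = 43281/(-7352/9) = 43281*(-9/7352) = -389529/7352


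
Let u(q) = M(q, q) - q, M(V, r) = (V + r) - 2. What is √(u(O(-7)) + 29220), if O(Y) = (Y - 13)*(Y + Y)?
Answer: 7*√602 ≈ 171.75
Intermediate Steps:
M(V, r) = -2 + V + r
O(Y) = 2*Y*(-13 + Y) (O(Y) = (-13 + Y)*(2*Y) = 2*Y*(-13 + Y))
u(q) = -2 + q (u(q) = (-2 + q + q) - q = (-2 + 2*q) - q = -2 + q)
√(u(O(-7)) + 29220) = √((-2 + 2*(-7)*(-13 - 7)) + 29220) = √((-2 + 2*(-7)*(-20)) + 29220) = √((-2 + 280) + 29220) = √(278 + 29220) = √29498 = 7*√602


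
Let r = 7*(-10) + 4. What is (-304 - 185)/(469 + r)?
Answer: -489/403 ≈ -1.2134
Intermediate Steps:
r = -66 (r = -70 + 4 = -66)
(-304 - 185)/(469 + r) = (-304 - 185)/(469 - 66) = -489/403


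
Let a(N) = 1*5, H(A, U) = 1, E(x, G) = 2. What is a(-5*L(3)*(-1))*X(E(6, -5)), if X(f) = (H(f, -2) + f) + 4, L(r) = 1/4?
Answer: 35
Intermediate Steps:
L(r) = ¼
X(f) = 5 + f (X(f) = (1 + f) + 4 = 5 + f)
a(N) = 5
a(-5*L(3)*(-1))*X(E(6, -5)) = 5*(5 + 2) = 5*7 = 35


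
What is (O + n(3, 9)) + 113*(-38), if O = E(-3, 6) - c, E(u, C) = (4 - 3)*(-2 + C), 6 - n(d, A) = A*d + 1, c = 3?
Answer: -4315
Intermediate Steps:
n(d, A) = 5 - A*d (n(d, A) = 6 - (A*d + 1) = 6 - (1 + A*d) = 6 + (-1 - A*d) = 5 - A*d)
E(u, C) = -2 + C (E(u, C) = 1*(-2 + C) = -2 + C)
O = 1 (O = (-2 + 6) - 1*3 = 4 - 3 = 1)
(O + n(3, 9)) + 113*(-38) = (1 + (5 - 1*9*3)) + 113*(-38) = (1 + (5 - 27)) - 4294 = (1 - 22) - 4294 = -21 - 4294 = -4315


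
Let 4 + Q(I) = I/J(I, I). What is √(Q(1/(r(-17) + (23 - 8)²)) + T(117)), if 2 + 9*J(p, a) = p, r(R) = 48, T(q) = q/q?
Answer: 2*I*√223995/545 ≈ 1.7368*I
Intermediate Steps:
T(q) = 1
J(p, a) = -2/9 + p/9
Q(I) = -4 + I/(-2/9 + I/9)
√(Q(1/(r(-17) + (23 - 8)²)) + T(117)) = √((8 + 5/(48 + (23 - 8)²))/(-2 + 1/(48 + (23 - 8)²)) + 1) = √((8 + 5/(48 + 15²))/(-2 + 1/(48 + 15²)) + 1) = √((8 + 5/(48 + 225))/(-2 + 1/(48 + 225)) + 1) = √((8 + 5/273)/(-2 + 1/273) + 1) = √((8 + 5*(1/273))/(-2 + 1/273) + 1) = √((8 + 5/273)/(-545/273) + 1) = √(-273/545*2189/273 + 1) = √(-2189/545 + 1) = √(-1644/545) = 2*I*√223995/545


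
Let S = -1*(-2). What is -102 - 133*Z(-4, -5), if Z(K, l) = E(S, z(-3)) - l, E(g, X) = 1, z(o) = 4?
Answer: -900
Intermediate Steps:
S = 2
Z(K, l) = 1 - l
-102 - 133*Z(-4, -5) = -102 - 133*(1 - 1*(-5)) = -102 - 133*(1 + 5) = -102 - 133*6 = -102 - 798 = -900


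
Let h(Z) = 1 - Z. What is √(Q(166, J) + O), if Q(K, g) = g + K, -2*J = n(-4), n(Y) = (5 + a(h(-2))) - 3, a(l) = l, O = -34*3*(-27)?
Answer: √11670/2 ≈ 54.014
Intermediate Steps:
O = 2754 (O = -102*(-27) = 2754)
n(Y) = 5 (n(Y) = (5 + (1 - 1*(-2))) - 3 = (5 + (1 + 2)) - 3 = (5 + 3) - 3 = 8 - 3 = 5)
J = -5/2 (J = -½*5 = -5/2 ≈ -2.5000)
Q(K, g) = K + g
√(Q(166, J) + O) = √((166 - 5/2) + 2754) = √(327/2 + 2754) = √(5835/2) = √11670/2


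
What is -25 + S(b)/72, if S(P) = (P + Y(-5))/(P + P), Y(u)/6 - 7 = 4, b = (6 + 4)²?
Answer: -179917/7200 ≈ -24.988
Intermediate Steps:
b = 100 (b = 10² = 100)
Y(u) = 66 (Y(u) = 42 + 6*4 = 42 + 24 = 66)
S(P) = (66 + P)/(2*P) (S(P) = (P + 66)/(P + P) = (66 + P)/((2*P)) = (66 + P)*(1/(2*P)) = (66 + P)/(2*P))
-25 + S(b)/72 = -25 + ((½)*(66 + 100)/100)/72 = -25 + ((½)*(1/100)*166)*(1/72) = -25 + (83/100)*(1/72) = -25 + 83/7200 = -179917/7200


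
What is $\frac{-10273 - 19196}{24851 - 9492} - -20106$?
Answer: $\frac{308778585}{15359} \approx 20104.0$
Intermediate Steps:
$\frac{-10273 - 19196}{24851 - 9492} - -20106 = - \frac{29469}{15359} + 20106 = \frac{308778585}{15359}$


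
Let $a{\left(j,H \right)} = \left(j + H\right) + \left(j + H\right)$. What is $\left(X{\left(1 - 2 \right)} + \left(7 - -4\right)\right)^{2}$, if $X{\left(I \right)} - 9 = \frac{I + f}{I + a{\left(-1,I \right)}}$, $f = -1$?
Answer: $\frac{10404}{25} \approx 416.16$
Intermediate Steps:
$a{\left(j,H \right)} = 2 H + 2 j$ ($a{\left(j,H \right)} = \left(H + j\right) + \left(H + j\right) = 2 H + 2 j$)
$X{\left(I \right)} = 9 + \frac{-1 + I}{-2 + 3 I}$ ($X{\left(I \right)} = 9 + \frac{I - 1}{I + \left(2 I + 2 \left(-1\right)\right)} = 9 + \frac{-1 + I}{I + \left(2 I - 2\right)} = 9 + \frac{-1 + I}{I + \left(-2 + 2 I\right)} = 9 + \frac{-1 + I}{-2 + 3 I}$)
$\left(X{\left(1 - 2 \right)} + \left(7 - -4\right)\right)^{2} = \left(\frac{-19 + 28 \left(1 - 2\right)}{-2 + 3 \left(1 - 2\right)} + \left(7 - -4\right)\right)^{2} = \left(\frac{-19 + 28 \left(1 - 2\right)}{-2 + 3 \left(1 - 2\right)} + \left(7 + 4\right)\right)^{2} = \left(\frac{-19 + 28 \left(-1\right)}{-2 + 3 \left(-1\right)} + 11\right)^{2} = \left(\frac{-19 - 28}{-2 - 3} + 11\right)^{2} = \left(\frac{1}{-5} \left(-47\right) + 11\right)^{2} = \left(\left(- \frac{1}{5}\right) \left(-47\right) + 11\right)^{2} = \left(\frac{47}{5} + 11\right)^{2} = \left(\frac{102}{5}\right)^{2} = \frac{10404}{25}$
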